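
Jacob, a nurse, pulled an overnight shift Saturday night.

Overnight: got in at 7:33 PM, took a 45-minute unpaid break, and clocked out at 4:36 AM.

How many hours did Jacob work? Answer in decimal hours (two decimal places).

Overnight: 7:33 PM → midnight = 4 h 27 min; midnight → 4:36 AM = 4 h 36 min; span 9 h 3 min; less 45 min break → 8 h 18 min

8.30 hours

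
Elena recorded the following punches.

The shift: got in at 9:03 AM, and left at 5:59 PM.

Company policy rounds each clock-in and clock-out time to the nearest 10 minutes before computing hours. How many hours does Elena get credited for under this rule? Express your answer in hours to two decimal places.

The shift: in 9:03 AM→9:00 AM, out 5:59 PM→6:00 PM; 9 h 0 min

9.00 hours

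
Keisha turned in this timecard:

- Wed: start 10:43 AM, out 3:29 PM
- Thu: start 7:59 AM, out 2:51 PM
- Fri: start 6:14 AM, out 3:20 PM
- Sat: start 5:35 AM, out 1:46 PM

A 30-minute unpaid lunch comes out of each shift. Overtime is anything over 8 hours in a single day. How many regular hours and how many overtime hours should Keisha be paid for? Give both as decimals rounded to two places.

Wed: 10:43 AM–3:29 PM = 4 h 46 min; less 30 min break → 4 h 16 min
Thu: 7:59 AM–2:51 PM = 6 h 52 min; less 30 min break → 6 h 22 min
Fri: 6:14 AM–3:20 PM = 9 h 6 min; less 30 min break → 8 h 36 min
Sat: 5:35 AM–1:46 PM = 8 h 11 min; less 30 min break → 7 h 41 min
Wed reg 4 h 16 min / OT 0 h 0 min; Thu reg 6 h 22 min / OT 0 h 0 min; Fri reg 8 h 0 min / OT 0 h 36 min; Sat reg 7 h 41 min / OT 0 h 0 min.
Totals: regular 26 h 19 min, overtime 0 h 36 min.

Regular 26.32 hours, overtime 0.60 hours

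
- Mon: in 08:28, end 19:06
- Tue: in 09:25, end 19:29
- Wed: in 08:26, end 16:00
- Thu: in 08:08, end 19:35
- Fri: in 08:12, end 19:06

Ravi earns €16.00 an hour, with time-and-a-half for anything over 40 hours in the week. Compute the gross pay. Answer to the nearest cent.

Mon: 08:28–19:06 = 10 h 38 min
Tue: 09:25–19:29 = 10 h 4 min
Wed: 08:26–16:00 = 7 h 34 min
Thu: 08:08–19:35 = 11 h 27 min
Fri: 08:12–19:06 = 10 h 54 min
Total worked: 50 h 37 min = 3037 min.
Regular 40 h 0 min = 2400 min at €16.00/h; overtime 10 h 37 min = 637 min at €24.00/h.
Pay = (2400 × €16.00 + 637 × €24.00) ÷ 60 = €894.80.

€894.80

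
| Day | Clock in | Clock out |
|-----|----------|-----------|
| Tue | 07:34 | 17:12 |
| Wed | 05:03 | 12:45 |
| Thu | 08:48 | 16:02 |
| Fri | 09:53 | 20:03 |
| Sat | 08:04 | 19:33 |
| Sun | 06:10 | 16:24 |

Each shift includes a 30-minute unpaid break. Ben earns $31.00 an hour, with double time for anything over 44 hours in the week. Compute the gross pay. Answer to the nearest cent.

Tue: 07:34–17:12 = 9 h 38 min; less 30 min break → 9 h 8 min
Wed: 05:03–12:45 = 7 h 42 min; less 30 min break → 7 h 12 min
Thu: 08:48–16:02 = 7 h 14 min; less 30 min break → 6 h 44 min
Fri: 09:53–20:03 = 10 h 10 min; less 30 min break → 9 h 40 min
Sat: 08:04–19:33 = 11 h 29 min; less 30 min break → 10 h 59 min
Sun: 06:10–16:24 = 10 h 14 min; less 30 min break → 9 h 44 min
Total worked: 53 h 27 min = 3207 min.
Regular 44 h 0 min = 2640 min at $31.00/h; overtime 9 h 27 min = 567 min at $62.00/h.
Pay = (2640 × $31.00 + 567 × $62.00) ÷ 60 = $1949.90.

$1949.90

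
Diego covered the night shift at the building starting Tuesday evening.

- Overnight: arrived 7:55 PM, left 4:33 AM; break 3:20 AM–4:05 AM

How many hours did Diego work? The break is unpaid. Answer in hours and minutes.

Overnight: 7:55 PM → midnight = 4 h 5 min; midnight → 4:33 AM = 4 h 33 min; span 8 h 38 min; less 45 min break → 7 h 53 min

7 h 53 min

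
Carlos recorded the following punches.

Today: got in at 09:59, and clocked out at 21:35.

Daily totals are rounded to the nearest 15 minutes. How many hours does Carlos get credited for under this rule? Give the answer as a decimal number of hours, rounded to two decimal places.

11.50 hours

Today: 09:59–21:35 = 11 h 36 min → rounds to 11 h 30 min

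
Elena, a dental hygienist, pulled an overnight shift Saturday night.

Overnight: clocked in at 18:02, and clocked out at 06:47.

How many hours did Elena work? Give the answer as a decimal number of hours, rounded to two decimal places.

12.75 hours

Overnight: 18:02 → midnight = 5 h 58 min; midnight → 06:47 = 6 h 47 min; span 12 h 45 min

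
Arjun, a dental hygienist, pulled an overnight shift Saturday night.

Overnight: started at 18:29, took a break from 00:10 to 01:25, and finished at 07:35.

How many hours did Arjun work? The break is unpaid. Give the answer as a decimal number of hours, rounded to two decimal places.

11.85 hours

Overnight: 18:29 → midnight = 5 h 31 min; midnight → 07:35 = 7 h 35 min; span 13 h 6 min; less 75 min break → 11 h 51 min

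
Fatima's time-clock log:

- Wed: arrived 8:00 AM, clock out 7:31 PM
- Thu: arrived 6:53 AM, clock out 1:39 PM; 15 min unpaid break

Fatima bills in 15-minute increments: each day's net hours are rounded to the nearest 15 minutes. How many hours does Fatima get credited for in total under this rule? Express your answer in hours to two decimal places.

18.00 hours

Wed: 8:00 AM–7:31 PM = 11 h 31 min → rounds to 11 h 30 min
Thu: 6:53 AM–1:39 PM = 6 h 46 min − 15 min = 6 h 31 min → rounds to 6 h 30 min
Total credited: 18 h 0 min.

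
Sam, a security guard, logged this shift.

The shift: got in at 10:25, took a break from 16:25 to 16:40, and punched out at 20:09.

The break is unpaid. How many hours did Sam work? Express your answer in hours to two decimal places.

9.48 hours

The shift: 10:25–20:09 = 9 h 44 min; less 15 min break → 9 h 29 min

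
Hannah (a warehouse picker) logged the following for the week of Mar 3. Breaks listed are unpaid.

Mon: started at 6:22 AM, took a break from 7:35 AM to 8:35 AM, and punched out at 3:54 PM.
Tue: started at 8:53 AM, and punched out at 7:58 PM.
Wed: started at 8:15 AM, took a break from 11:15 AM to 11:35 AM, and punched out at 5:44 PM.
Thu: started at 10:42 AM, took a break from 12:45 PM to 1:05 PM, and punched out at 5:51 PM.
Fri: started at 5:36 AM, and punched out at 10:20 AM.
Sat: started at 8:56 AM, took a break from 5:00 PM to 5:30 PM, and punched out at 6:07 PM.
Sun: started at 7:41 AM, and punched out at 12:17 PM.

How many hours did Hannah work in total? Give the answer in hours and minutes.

53 h 36 min

Mon: 6:22 AM–3:54 PM = 9 h 32 min; less 60 min break → 8 h 32 min
Tue: 8:53 AM–7:58 PM = 11 h 5 min
Wed: 8:15 AM–5:44 PM = 9 h 29 min; less 20 min break → 9 h 9 min
Thu: 10:42 AM–5:51 PM = 7 h 9 min; less 20 min break → 6 h 49 min
Fri: 5:36 AM–10:20 AM = 4 h 44 min
Sat: 8:56 AM–6:07 PM = 9 h 11 min; less 30 min break → 8 h 41 min
Sun: 7:41 AM–12:17 PM = 4 h 36 min
Total: 8 h 32 min + 11 h 5 min + 9 h 9 min + 6 h 49 min + 4 h 44 min + 8 h 41 min + 4 h 36 min = 53 h 36 min.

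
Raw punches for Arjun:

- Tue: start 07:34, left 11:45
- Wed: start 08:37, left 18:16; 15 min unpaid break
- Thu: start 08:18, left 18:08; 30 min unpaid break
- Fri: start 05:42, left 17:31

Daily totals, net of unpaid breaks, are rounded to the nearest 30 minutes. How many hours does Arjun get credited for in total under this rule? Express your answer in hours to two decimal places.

Tue: 07:34–11:45 = 4 h 11 min → rounds to 4 h 0 min
Wed: 08:37–18:16 = 9 h 39 min − 15 min = 9 h 24 min → rounds to 9 h 30 min
Thu: 08:18–18:08 = 9 h 50 min − 30 min = 9 h 20 min → rounds to 9 h 30 min
Fri: 05:42–17:31 = 11 h 49 min → rounds to 12 h 0 min
Total credited: 35 h 0 min.

35.00 hours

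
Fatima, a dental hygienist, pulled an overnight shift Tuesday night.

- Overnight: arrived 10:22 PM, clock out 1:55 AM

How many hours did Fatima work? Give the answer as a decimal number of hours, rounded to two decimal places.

Overnight: 10:22 PM → midnight = 1 h 38 min; midnight → 1:55 AM = 1 h 55 min; span 3 h 33 min

3.55 hours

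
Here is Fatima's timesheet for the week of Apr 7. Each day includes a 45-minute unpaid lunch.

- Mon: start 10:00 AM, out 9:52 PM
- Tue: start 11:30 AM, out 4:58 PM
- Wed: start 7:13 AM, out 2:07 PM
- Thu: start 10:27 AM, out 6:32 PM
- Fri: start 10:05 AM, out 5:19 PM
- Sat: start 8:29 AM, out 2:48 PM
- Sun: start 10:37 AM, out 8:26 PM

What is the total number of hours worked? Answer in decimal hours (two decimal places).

Mon: 10:00 AM–9:52 PM = 11 h 52 min; less 45 min break → 11 h 7 min
Tue: 11:30 AM–4:58 PM = 5 h 28 min; less 45 min break → 4 h 43 min
Wed: 7:13 AM–2:07 PM = 6 h 54 min; less 45 min break → 6 h 9 min
Thu: 10:27 AM–6:32 PM = 8 h 5 min; less 45 min break → 7 h 20 min
Fri: 10:05 AM–5:19 PM = 7 h 14 min; less 45 min break → 6 h 29 min
Sat: 8:29 AM–2:48 PM = 6 h 19 min; less 45 min break → 5 h 34 min
Sun: 10:37 AM–8:26 PM = 9 h 49 min; less 45 min break → 9 h 4 min
Total: 11 h 7 min + 4 h 43 min + 6 h 9 min + 7 h 20 min + 6 h 29 min + 5 h 34 min + 9 h 4 min = 50 h 26 min.

50.43 hours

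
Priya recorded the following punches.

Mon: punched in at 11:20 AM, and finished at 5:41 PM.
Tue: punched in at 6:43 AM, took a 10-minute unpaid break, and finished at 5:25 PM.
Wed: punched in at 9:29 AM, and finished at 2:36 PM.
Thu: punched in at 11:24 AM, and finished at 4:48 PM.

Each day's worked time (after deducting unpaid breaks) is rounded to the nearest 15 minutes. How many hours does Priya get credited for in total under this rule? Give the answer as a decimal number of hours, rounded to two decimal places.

27.25 hours

Mon: 11:20 AM–5:41 PM = 6 h 21 min → rounds to 6 h 15 min
Tue: 6:43 AM–5:25 PM = 10 h 42 min − 10 min = 10 h 32 min → rounds to 10 h 30 min
Wed: 9:29 AM–2:36 PM = 5 h 7 min → rounds to 5 h 0 min
Thu: 11:24 AM–4:48 PM = 5 h 24 min → rounds to 5 h 30 min
Total credited: 27 h 15 min.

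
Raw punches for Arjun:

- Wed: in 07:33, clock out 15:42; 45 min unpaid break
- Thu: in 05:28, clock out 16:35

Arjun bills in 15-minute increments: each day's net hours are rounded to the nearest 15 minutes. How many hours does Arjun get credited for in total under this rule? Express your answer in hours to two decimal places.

Wed: 07:33–15:42 = 8 h 9 min − 45 min = 7 h 24 min → rounds to 7 h 30 min
Thu: 05:28–16:35 = 11 h 7 min → rounds to 11 h 0 min
Total credited: 18 h 30 min.

18.50 hours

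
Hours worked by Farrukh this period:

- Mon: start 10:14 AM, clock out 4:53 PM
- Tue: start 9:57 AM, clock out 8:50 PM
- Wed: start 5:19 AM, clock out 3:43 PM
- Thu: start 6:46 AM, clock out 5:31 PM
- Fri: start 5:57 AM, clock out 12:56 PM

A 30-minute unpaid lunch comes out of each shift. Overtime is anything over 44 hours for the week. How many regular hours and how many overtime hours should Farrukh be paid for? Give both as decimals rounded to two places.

Regular 43.17 hours, overtime 0.00 hours

Mon: 10:14 AM–4:53 PM = 6 h 39 min; less 30 min break → 6 h 9 min
Tue: 9:57 AM–8:50 PM = 10 h 53 min; less 30 min break → 10 h 23 min
Wed: 5:19 AM–3:43 PM = 10 h 24 min; less 30 min break → 9 h 54 min
Thu: 6:46 AM–5:31 PM = 10 h 45 min; less 30 min break → 10 h 15 min
Fri: 5:57 AM–12:56 PM = 6 h 59 min; less 30 min break → 6 h 29 min
Total worked: 43 h 10 min = 43.17 h.
Threshold 44 h → overtime 0 h 0 min, regular 43 h 10 min.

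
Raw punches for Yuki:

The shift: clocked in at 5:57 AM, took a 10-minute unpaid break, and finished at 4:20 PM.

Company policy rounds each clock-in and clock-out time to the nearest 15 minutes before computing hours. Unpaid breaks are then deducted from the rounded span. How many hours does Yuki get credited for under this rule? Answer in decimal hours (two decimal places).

The shift: in 5:57 AM→6:00 AM, out 4:20 PM→4:15 PM; 10 h 15 min − 10 min = 10 h 5 min

10.08 hours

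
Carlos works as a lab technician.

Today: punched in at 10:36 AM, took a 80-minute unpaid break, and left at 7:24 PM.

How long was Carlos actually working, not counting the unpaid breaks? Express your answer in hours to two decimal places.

Today: 10:36 AM–7:24 PM = 8 h 48 min; less 80 min break → 7 h 28 min

7.47 hours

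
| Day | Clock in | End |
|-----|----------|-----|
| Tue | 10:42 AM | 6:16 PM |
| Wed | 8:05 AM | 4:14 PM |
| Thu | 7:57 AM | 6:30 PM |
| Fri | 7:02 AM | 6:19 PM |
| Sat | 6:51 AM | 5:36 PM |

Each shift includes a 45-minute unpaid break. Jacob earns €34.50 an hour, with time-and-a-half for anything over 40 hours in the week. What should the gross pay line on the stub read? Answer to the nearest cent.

Tue: 10:42 AM–6:16 PM = 7 h 34 min; less 45 min break → 6 h 49 min
Wed: 8:05 AM–4:14 PM = 8 h 9 min; less 45 min break → 7 h 24 min
Thu: 7:57 AM–6:30 PM = 10 h 33 min; less 45 min break → 9 h 48 min
Fri: 7:02 AM–6:19 PM = 11 h 17 min; less 45 min break → 10 h 32 min
Sat: 6:51 AM–5:36 PM = 10 h 45 min; less 45 min break → 10 h 0 min
Total worked: 44 h 33 min = 2673 min.
Regular 40 h 0 min = 2400 min at €34.50/h; overtime 4 h 33 min = 273 min at €51.75/h.
Pay = (2400 × €34.50 + 273 × €51.75) ÷ 60 = €1615.46.

€1615.46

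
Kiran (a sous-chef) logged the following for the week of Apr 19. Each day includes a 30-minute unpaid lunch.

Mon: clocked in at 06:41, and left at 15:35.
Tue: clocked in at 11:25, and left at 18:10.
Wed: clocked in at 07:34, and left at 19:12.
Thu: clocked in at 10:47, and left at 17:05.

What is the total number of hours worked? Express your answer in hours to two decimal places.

Mon: 06:41–15:35 = 8 h 54 min; less 30 min break → 8 h 24 min
Tue: 11:25–18:10 = 6 h 45 min; less 30 min break → 6 h 15 min
Wed: 07:34–19:12 = 11 h 38 min; less 30 min break → 11 h 8 min
Thu: 10:47–17:05 = 6 h 18 min; less 30 min break → 5 h 48 min
Total: 8 h 24 min + 6 h 15 min + 11 h 8 min + 5 h 48 min = 31 h 35 min.

31.58 hours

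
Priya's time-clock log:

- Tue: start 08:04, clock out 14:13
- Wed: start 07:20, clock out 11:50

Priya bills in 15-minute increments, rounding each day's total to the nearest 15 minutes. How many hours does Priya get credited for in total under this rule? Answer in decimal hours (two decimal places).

Tue: 08:04–14:13 = 6 h 9 min → rounds to 6 h 15 min
Wed: 07:20–11:50 = 4 h 30 min → rounds to 4 h 30 min
Total credited: 10 h 45 min.

10.75 hours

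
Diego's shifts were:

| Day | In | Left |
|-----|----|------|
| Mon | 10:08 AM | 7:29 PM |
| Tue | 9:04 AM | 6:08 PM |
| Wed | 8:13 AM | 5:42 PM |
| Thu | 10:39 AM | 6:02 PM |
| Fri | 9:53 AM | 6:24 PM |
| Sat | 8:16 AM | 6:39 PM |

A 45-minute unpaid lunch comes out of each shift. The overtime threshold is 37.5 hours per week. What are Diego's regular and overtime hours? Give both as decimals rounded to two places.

Mon: 10:08 AM–7:29 PM = 9 h 21 min; less 45 min break → 8 h 36 min
Tue: 9:04 AM–6:08 PM = 9 h 4 min; less 45 min break → 8 h 19 min
Wed: 8:13 AM–5:42 PM = 9 h 29 min; less 45 min break → 8 h 44 min
Thu: 10:39 AM–6:02 PM = 7 h 23 min; less 45 min break → 6 h 38 min
Fri: 9:53 AM–6:24 PM = 8 h 31 min; less 45 min break → 7 h 46 min
Sat: 8:16 AM–6:39 PM = 10 h 23 min; less 45 min break → 9 h 38 min
Total worked: 49 h 41 min = 49.68 h.
Threshold 37.5 h → overtime 12 h 11 min, regular 37 h 30 min.

Regular 37.50 hours, overtime 12.18 hours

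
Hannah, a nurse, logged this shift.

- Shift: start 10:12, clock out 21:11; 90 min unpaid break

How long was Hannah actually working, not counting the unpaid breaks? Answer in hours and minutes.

Shift: 10:12–21:11 = 10 h 59 min; less 90 min break → 9 h 29 min

9 h 29 min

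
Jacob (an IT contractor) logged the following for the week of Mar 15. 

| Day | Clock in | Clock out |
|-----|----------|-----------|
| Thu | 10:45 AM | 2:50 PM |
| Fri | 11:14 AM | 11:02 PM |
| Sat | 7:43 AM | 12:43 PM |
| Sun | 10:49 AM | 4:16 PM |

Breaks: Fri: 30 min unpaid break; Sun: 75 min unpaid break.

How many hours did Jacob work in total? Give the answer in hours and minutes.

24 h 35 min

Thu: 10:45 AM–2:50 PM = 4 h 5 min
Fri: 11:14 AM–11:02 PM = 11 h 48 min; less 30 min break → 11 h 18 min
Sat: 7:43 AM–12:43 PM = 5 h 0 min
Sun: 10:49 AM–4:16 PM = 5 h 27 min; less 75 min break → 4 h 12 min
Total: 4 h 5 min + 11 h 18 min + 5 h 0 min + 4 h 12 min = 24 h 35 min.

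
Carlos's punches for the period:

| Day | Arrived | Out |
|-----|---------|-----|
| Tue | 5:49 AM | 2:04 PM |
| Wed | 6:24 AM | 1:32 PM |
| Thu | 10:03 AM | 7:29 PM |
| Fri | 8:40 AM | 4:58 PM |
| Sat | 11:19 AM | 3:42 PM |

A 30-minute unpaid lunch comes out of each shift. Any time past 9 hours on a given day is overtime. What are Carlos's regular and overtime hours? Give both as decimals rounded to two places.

Regular 35.00 hours, overtime 0.00 hours

Tue: 5:49 AM–2:04 PM = 8 h 15 min; less 30 min break → 7 h 45 min
Wed: 6:24 AM–1:32 PM = 7 h 8 min; less 30 min break → 6 h 38 min
Thu: 10:03 AM–7:29 PM = 9 h 26 min; less 30 min break → 8 h 56 min
Fri: 8:40 AM–4:58 PM = 8 h 18 min; less 30 min break → 7 h 48 min
Sat: 11:19 AM–3:42 PM = 4 h 23 min; less 30 min break → 3 h 53 min
Tue reg 7 h 45 min / OT 0 h 0 min; Wed reg 6 h 38 min / OT 0 h 0 min; Thu reg 8 h 56 min / OT 0 h 0 min; Fri reg 7 h 48 min / OT 0 h 0 min; Sat reg 3 h 53 min / OT 0 h 0 min.
Totals: regular 35 h 0 min, overtime 0 h 0 min.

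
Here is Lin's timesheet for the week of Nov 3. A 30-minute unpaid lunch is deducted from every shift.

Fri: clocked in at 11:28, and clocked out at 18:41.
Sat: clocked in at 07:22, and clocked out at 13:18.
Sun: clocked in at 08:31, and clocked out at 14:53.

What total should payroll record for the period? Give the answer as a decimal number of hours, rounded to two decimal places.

18.02 hours

Fri: 11:28–18:41 = 7 h 13 min; less 30 min break → 6 h 43 min
Sat: 07:22–13:18 = 5 h 56 min; less 30 min break → 5 h 26 min
Sun: 08:31–14:53 = 6 h 22 min; less 30 min break → 5 h 52 min
Total: 6 h 43 min + 5 h 26 min + 5 h 52 min = 18 h 1 min.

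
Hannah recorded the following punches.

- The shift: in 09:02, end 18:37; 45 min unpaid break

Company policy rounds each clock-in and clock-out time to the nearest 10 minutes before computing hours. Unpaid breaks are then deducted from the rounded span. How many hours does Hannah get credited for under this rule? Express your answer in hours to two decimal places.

The shift: in 09:02→09:00, out 18:37→18:40; 9 h 40 min − 45 min = 8 h 55 min

8.92 hours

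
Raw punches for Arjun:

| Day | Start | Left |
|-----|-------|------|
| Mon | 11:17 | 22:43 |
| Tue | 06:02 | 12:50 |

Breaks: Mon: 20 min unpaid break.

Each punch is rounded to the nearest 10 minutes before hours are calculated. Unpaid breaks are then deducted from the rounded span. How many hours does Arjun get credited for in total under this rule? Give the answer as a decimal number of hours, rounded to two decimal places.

17.83 hours

Mon: in 11:17→11:20, out 22:43→22:40; 11 h 20 min − 20 min = 11 h 0 min
Tue: in 06:02→06:00, out 12:50→12:50; 6 h 50 min
Total credited: 17 h 50 min.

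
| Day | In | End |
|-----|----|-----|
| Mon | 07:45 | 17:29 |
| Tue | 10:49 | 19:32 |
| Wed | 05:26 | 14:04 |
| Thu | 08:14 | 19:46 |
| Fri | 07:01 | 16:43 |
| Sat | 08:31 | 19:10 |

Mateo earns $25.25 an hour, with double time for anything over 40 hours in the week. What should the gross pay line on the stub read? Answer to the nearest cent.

$1967.82

Mon: 07:45–17:29 = 9 h 44 min
Tue: 10:49–19:32 = 8 h 43 min
Wed: 05:26–14:04 = 8 h 38 min
Thu: 08:14–19:46 = 11 h 32 min
Fri: 07:01–16:43 = 9 h 42 min
Sat: 08:31–19:10 = 10 h 39 min
Total worked: 58 h 58 min = 3538 min.
Regular 40 h 0 min = 2400 min at $25.25/h; overtime 18 h 58 min = 1138 min at $50.50/h.
Pay = (2400 × $25.25 + 1138 × $50.50) ÷ 60 = $1967.82.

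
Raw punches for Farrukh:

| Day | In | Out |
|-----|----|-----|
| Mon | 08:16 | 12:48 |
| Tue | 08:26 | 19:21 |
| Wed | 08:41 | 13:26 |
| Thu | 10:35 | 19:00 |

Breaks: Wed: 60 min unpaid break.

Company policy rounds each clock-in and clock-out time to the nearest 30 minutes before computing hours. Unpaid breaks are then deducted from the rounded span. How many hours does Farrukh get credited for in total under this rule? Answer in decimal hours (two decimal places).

Mon: in 08:16→08:30, out 12:48→13:00; 4 h 30 min
Tue: in 08:26→08:30, out 19:21→19:30; 11 h 0 min
Wed: in 08:41→08:30, out 13:26→13:30; 5 h 0 min − 60 min = 4 h 0 min
Thu: in 10:35→10:30, out 19:00→19:00; 8 h 30 min
Total credited: 28 h 0 min.

28.00 hours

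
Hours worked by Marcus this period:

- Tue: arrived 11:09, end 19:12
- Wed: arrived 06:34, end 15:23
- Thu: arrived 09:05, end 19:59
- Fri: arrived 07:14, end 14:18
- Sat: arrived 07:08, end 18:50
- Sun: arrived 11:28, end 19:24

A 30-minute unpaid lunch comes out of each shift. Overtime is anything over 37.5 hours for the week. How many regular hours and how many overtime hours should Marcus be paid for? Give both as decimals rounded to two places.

Tue: 11:09–19:12 = 8 h 3 min; less 30 min break → 7 h 33 min
Wed: 06:34–15:23 = 8 h 49 min; less 30 min break → 8 h 19 min
Thu: 09:05–19:59 = 10 h 54 min; less 30 min break → 10 h 24 min
Fri: 07:14–14:18 = 7 h 4 min; less 30 min break → 6 h 34 min
Sat: 07:08–18:50 = 11 h 42 min; less 30 min break → 11 h 12 min
Sun: 11:28–19:24 = 7 h 56 min; less 30 min break → 7 h 26 min
Total worked: 51 h 28 min = 51.47 h.
Threshold 37.5 h → overtime 13 h 58 min, regular 37 h 30 min.

Regular 37.50 hours, overtime 13.97 hours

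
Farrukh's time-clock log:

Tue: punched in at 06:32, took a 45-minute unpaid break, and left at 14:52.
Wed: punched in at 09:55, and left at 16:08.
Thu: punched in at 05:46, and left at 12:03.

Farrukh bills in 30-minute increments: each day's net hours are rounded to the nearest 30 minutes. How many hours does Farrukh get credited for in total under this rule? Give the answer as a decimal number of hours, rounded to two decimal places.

20.00 hours

Tue: 06:32–14:52 = 8 h 20 min − 45 min = 7 h 35 min → rounds to 7 h 30 min
Wed: 09:55–16:08 = 6 h 13 min → rounds to 6 h 0 min
Thu: 05:46–12:03 = 6 h 17 min → rounds to 6 h 30 min
Total credited: 20 h 0 min.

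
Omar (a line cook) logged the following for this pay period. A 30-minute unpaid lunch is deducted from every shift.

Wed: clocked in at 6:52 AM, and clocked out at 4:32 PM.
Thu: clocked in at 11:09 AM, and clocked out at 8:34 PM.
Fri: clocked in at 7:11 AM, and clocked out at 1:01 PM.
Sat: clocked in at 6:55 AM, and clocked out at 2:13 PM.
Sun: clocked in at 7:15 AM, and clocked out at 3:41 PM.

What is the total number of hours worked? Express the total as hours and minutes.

38 h 9 min

Wed: 6:52 AM–4:32 PM = 9 h 40 min; less 30 min break → 9 h 10 min
Thu: 11:09 AM–8:34 PM = 9 h 25 min; less 30 min break → 8 h 55 min
Fri: 7:11 AM–1:01 PM = 5 h 50 min; less 30 min break → 5 h 20 min
Sat: 6:55 AM–2:13 PM = 7 h 18 min; less 30 min break → 6 h 48 min
Sun: 7:15 AM–3:41 PM = 8 h 26 min; less 30 min break → 7 h 56 min
Total: 9 h 10 min + 8 h 55 min + 5 h 20 min + 6 h 48 min + 7 h 56 min = 38 h 9 min.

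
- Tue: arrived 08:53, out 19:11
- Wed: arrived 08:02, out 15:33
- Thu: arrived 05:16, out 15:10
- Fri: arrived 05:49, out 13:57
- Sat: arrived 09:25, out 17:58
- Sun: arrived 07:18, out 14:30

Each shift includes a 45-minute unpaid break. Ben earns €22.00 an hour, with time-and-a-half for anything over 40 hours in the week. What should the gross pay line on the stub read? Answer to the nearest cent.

Tue: 08:53–19:11 = 10 h 18 min; less 45 min break → 9 h 33 min
Wed: 08:02–15:33 = 7 h 31 min; less 45 min break → 6 h 46 min
Thu: 05:16–15:10 = 9 h 54 min; less 45 min break → 9 h 9 min
Fri: 05:49–13:57 = 8 h 8 min; less 45 min break → 7 h 23 min
Sat: 09:25–17:58 = 8 h 33 min; less 45 min break → 7 h 48 min
Sun: 07:18–14:30 = 7 h 12 min; less 45 min break → 6 h 27 min
Total worked: 47 h 6 min = 2826 min.
Regular 40 h 0 min = 2400 min at €22.00/h; overtime 7 h 6 min = 426 min at €33.00/h.
Pay = (2400 × €22.00 + 426 × €33.00) ÷ 60 = €1114.30.

€1114.30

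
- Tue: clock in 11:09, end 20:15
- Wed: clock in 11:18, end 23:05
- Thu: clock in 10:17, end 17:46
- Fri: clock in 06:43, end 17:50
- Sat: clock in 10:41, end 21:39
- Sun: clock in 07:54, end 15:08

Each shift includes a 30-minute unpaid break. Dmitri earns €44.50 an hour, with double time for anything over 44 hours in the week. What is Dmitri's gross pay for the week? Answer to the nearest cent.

€2908.82

Tue: 11:09–20:15 = 9 h 6 min; less 30 min break → 8 h 36 min
Wed: 11:18–23:05 = 11 h 47 min; less 30 min break → 11 h 17 min
Thu: 10:17–17:46 = 7 h 29 min; less 30 min break → 6 h 59 min
Fri: 06:43–17:50 = 11 h 7 min; less 30 min break → 10 h 37 min
Sat: 10:41–21:39 = 10 h 58 min; less 30 min break → 10 h 28 min
Sun: 07:54–15:08 = 7 h 14 min; less 30 min break → 6 h 44 min
Total worked: 54 h 41 min = 3281 min.
Regular 44 h 0 min = 2640 min at €44.50/h; overtime 10 h 41 min = 641 min at €89.00/h.
Pay = (2640 × €44.50 + 641 × €89.00) ÷ 60 = €2908.82.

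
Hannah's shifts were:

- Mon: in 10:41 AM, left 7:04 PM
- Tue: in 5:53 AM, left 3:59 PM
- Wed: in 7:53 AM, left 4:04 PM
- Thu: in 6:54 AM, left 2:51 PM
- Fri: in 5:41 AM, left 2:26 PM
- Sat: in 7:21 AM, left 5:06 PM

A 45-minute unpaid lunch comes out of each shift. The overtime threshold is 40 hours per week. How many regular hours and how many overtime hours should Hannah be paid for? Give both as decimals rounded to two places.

Mon: 10:41 AM–7:04 PM = 8 h 23 min; less 45 min break → 7 h 38 min
Tue: 5:53 AM–3:59 PM = 10 h 6 min; less 45 min break → 9 h 21 min
Wed: 7:53 AM–4:04 PM = 8 h 11 min; less 45 min break → 7 h 26 min
Thu: 6:54 AM–2:51 PM = 7 h 57 min; less 45 min break → 7 h 12 min
Fri: 5:41 AM–2:26 PM = 8 h 45 min; less 45 min break → 8 h 0 min
Sat: 7:21 AM–5:06 PM = 9 h 45 min; less 45 min break → 9 h 0 min
Total worked: 48 h 37 min = 48.62 h.
Threshold 40 h → overtime 8 h 37 min, regular 40 h 0 min.

Regular 40.00 hours, overtime 8.62 hours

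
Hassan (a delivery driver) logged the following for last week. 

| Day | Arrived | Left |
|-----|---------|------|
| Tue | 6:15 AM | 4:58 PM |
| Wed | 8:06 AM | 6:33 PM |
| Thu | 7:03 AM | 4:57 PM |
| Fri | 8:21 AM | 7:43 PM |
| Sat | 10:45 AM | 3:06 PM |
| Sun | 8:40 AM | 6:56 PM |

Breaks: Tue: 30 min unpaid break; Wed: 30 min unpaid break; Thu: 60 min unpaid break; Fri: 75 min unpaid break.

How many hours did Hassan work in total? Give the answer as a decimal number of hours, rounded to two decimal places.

53.80 hours

Tue: 6:15 AM–4:58 PM = 10 h 43 min; less 30 min break → 10 h 13 min
Wed: 8:06 AM–6:33 PM = 10 h 27 min; less 30 min break → 9 h 57 min
Thu: 7:03 AM–4:57 PM = 9 h 54 min; less 60 min break → 8 h 54 min
Fri: 8:21 AM–7:43 PM = 11 h 22 min; less 75 min break → 10 h 7 min
Sat: 10:45 AM–3:06 PM = 4 h 21 min
Sun: 8:40 AM–6:56 PM = 10 h 16 min
Total: 10 h 13 min + 9 h 57 min + 8 h 54 min + 10 h 7 min + 4 h 21 min + 10 h 16 min = 53 h 48 min.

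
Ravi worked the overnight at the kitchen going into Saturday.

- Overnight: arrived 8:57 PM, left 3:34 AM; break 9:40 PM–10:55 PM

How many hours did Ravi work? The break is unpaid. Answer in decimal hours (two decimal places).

Overnight: 8:57 PM → midnight = 3 h 3 min; midnight → 3:34 AM = 3 h 34 min; span 6 h 37 min; less 75 min break → 5 h 22 min

5.37 hours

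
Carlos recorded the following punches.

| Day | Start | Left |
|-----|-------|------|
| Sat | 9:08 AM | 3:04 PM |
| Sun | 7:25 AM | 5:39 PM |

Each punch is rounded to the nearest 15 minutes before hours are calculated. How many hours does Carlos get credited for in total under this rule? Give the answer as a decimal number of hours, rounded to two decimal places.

16.00 hours

Sat: in 9:08 AM→9:15 AM, out 3:04 PM→3:00 PM; 5 h 45 min
Sun: in 7:25 AM→7:30 AM, out 5:39 PM→5:45 PM; 10 h 15 min
Total credited: 16 h 0 min.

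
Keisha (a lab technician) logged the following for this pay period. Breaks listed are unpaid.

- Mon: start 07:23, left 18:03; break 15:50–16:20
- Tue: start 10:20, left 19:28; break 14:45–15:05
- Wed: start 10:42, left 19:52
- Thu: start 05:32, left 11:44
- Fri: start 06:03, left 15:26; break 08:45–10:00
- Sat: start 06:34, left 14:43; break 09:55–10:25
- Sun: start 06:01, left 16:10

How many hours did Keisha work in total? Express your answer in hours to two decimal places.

Mon: 07:23–18:03 = 10 h 40 min; less 30 min break → 10 h 10 min
Tue: 10:20–19:28 = 9 h 8 min; less 20 min break → 8 h 48 min
Wed: 10:42–19:52 = 9 h 10 min
Thu: 05:32–11:44 = 6 h 12 min
Fri: 06:03–15:26 = 9 h 23 min; less 75 min break → 8 h 8 min
Sat: 06:34–14:43 = 8 h 9 min; less 30 min break → 7 h 39 min
Sun: 06:01–16:10 = 10 h 9 min
Total: 10 h 10 min + 8 h 48 min + 9 h 10 min + 6 h 12 min + 8 h 8 min + 7 h 39 min + 10 h 9 min = 60 h 16 min.

60.27 hours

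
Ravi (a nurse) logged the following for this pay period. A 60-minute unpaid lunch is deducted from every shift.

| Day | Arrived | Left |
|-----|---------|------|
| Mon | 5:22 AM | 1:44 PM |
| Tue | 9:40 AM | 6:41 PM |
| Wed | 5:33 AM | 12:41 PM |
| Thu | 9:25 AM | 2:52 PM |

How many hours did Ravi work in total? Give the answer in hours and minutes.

25 h 58 min

Mon: 5:22 AM–1:44 PM = 8 h 22 min; less 60 min break → 7 h 22 min
Tue: 9:40 AM–6:41 PM = 9 h 1 min; less 60 min break → 8 h 1 min
Wed: 5:33 AM–12:41 PM = 7 h 8 min; less 60 min break → 6 h 8 min
Thu: 9:25 AM–2:52 PM = 5 h 27 min; less 60 min break → 4 h 27 min
Total: 7 h 22 min + 8 h 1 min + 6 h 8 min + 4 h 27 min = 25 h 58 min.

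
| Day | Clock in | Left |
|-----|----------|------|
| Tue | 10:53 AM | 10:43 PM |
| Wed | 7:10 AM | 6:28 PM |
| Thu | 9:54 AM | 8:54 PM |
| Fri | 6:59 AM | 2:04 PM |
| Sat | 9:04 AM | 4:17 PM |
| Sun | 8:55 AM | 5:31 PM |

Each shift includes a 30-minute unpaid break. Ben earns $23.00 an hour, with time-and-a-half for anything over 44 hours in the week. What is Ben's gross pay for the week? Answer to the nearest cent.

$1358.15

Tue: 10:53 AM–10:43 PM = 11 h 50 min; less 30 min break → 11 h 20 min
Wed: 7:10 AM–6:28 PM = 11 h 18 min; less 30 min break → 10 h 48 min
Thu: 9:54 AM–8:54 PM = 11 h 0 min; less 30 min break → 10 h 30 min
Fri: 6:59 AM–2:04 PM = 7 h 5 min; less 30 min break → 6 h 35 min
Sat: 9:04 AM–4:17 PM = 7 h 13 min; less 30 min break → 6 h 43 min
Sun: 8:55 AM–5:31 PM = 8 h 36 min; less 30 min break → 8 h 6 min
Total worked: 54 h 2 min = 3242 min.
Regular 44 h 0 min = 2640 min at $23.00/h; overtime 10 h 2 min = 602 min at $34.50/h.
Pay = (2640 × $23.00 + 602 × $34.50) ÷ 60 = $1358.15.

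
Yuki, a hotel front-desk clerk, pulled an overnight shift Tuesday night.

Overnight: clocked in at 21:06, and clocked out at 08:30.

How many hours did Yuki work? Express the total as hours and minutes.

Overnight: 21:06 → midnight = 2 h 54 min; midnight → 08:30 = 8 h 30 min; span 11 h 24 min

11 h 24 min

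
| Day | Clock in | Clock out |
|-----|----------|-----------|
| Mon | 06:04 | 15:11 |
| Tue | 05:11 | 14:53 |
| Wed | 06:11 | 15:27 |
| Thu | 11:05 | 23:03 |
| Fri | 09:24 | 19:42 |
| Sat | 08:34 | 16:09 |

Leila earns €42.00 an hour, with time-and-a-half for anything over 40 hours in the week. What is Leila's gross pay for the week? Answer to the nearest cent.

€2809.80

Mon: 06:04–15:11 = 9 h 7 min
Tue: 05:11–14:53 = 9 h 42 min
Wed: 06:11–15:27 = 9 h 16 min
Thu: 11:05–23:03 = 11 h 58 min
Fri: 09:24–19:42 = 10 h 18 min
Sat: 08:34–16:09 = 7 h 35 min
Total worked: 57 h 56 min = 3476 min.
Regular 40 h 0 min = 2400 min at €42.00/h; overtime 17 h 56 min = 1076 min at €63.00/h.
Pay = (2400 × €42.00 + 1076 × €63.00) ÷ 60 = €2809.80.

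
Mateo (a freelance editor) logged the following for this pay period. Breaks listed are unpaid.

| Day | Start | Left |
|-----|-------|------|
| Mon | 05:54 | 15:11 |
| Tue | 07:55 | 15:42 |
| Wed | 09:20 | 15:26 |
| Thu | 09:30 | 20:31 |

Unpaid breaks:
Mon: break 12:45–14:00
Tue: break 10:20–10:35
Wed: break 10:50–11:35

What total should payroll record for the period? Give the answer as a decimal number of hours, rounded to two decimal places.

31.93 hours

Mon: 05:54–15:11 = 9 h 17 min; less 75 min break → 8 h 2 min
Tue: 07:55–15:42 = 7 h 47 min; less 15 min break → 7 h 32 min
Wed: 09:20–15:26 = 6 h 6 min; less 45 min break → 5 h 21 min
Thu: 09:30–20:31 = 11 h 1 min
Total: 8 h 2 min + 7 h 32 min + 5 h 21 min + 11 h 1 min = 31 h 56 min.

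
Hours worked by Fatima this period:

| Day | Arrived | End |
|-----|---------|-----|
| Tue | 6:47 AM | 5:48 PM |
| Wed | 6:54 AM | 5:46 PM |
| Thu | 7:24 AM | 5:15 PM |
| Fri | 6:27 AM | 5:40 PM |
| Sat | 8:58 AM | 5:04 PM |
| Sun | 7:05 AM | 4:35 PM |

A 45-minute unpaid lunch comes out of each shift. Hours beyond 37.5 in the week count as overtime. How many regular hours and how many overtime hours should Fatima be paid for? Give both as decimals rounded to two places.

Regular 37.50 hours, overtime 18.55 hours

Tue: 6:47 AM–5:48 PM = 11 h 1 min; less 45 min break → 10 h 16 min
Wed: 6:54 AM–5:46 PM = 10 h 52 min; less 45 min break → 10 h 7 min
Thu: 7:24 AM–5:15 PM = 9 h 51 min; less 45 min break → 9 h 6 min
Fri: 6:27 AM–5:40 PM = 11 h 13 min; less 45 min break → 10 h 28 min
Sat: 8:58 AM–5:04 PM = 8 h 6 min; less 45 min break → 7 h 21 min
Sun: 7:05 AM–4:35 PM = 9 h 30 min; less 45 min break → 8 h 45 min
Total worked: 56 h 3 min = 56.05 h.
Threshold 37.5 h → overtime 18 h 33 min, regular 37 h 30 min.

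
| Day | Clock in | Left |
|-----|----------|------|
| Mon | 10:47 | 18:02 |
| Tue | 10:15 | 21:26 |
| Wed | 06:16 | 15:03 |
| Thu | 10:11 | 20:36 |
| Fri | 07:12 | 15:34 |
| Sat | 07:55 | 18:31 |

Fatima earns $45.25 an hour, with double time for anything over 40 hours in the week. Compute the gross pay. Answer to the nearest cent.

Mon: 10:47–18:02 = 7 h 15 min
Tue: 10:15–21:26 = 11 h 11 min
Wed: 06:16–15:03 = 8 h 47 min
Thu: 10:11–20:36 = 10 h 25 min
Fri: 07:12–15:34 = 8 h 22 min
Sat: 07:55–18:31 = 10 h 36 min
Total worked: 56 h 36 min = 3396 min.
Regular 40 h 0 min = 2400 min at $45.25/h; overtime 16 h 36 min = 996 min at $90.50/h.
Pay = (2400 × $45.25 + 996 × $90.50) ÷ 60 = $3312.30.

$3312.30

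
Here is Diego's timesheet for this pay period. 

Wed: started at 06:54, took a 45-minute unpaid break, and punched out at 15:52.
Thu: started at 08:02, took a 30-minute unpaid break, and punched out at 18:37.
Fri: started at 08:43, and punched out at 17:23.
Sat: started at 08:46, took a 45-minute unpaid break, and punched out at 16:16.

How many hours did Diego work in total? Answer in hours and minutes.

33 h 43 min

Wed: 06:54–15:52 = 8 h 58 min; less 45 min break → 8 h 13 min
Thu: 08:02–18:37 = 10 h 35 min; less 30 min break → 10 h 5 min
Fri: 08:43–17:23 = 8 h 40 min
Sat: 08:46–16:16 = 7 h 30 min; less 45 min break → 6 h 45 min
Total: 8 h 13 min + 10 h 5 min + 8 h 40 min + 6 h 45 min = 33 h 43 min.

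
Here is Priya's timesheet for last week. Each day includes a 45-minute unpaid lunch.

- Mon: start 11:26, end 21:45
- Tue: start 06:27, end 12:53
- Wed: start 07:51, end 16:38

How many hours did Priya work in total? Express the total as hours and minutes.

Mon: 11:26–21:45 = 10 h 19 min; less 45 min break → 9 h 34 min
Tue: 06:27–12:53 = 6 h 26 min; less 45 min break → 5 h 41 min
Wed: 07:51–16:38 = 8 h 47 min; less 45 min break → 8 h 2 min
Total: 9 h 34 min + 5 h 41 min + 8 h 2 min = 23 h 17 min.

23 h 17 min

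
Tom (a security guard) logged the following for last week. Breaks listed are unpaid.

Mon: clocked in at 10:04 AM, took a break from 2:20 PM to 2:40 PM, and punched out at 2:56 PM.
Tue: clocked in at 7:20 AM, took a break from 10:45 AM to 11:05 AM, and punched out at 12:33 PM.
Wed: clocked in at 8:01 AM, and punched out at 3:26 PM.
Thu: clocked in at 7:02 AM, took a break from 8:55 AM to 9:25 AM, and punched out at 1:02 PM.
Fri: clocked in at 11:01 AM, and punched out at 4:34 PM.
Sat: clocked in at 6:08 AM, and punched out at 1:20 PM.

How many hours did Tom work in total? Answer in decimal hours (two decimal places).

35.08 hours

Mon: 10:04 AM–2:56 PM = 4 h 52 min; less 20 min break → 4 h 32 min
Tue: 7:20 AM–12:33 PM = 5 h 13 min; less 20 min break → 4 h 53 min
Wed: 8:01 AM–3:26 PM = 7 h 25 min
Thu: 7:02 AM–1:02 PM = 6 h 0 min; less 30 min break → 5 h 30 min
Fri: 11:01 AM–4:34 PM = 5 h 33 min
Sat: 6:08 AM–1:20 PM = 7 h 12 min
Total: 4 h 32 min + 4 h 53 min + 7 h 25 min + 5 h 30 min + 5 h 33 min + 7 h 12 min = 35 h 5 min.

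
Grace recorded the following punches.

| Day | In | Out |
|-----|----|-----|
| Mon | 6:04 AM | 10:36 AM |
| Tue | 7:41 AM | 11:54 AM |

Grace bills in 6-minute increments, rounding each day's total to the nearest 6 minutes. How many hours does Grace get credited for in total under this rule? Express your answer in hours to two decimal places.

8.70 hours

Mon: 6:04 AM–10:36 AM = 4 h 32 min → rounds to 4 h 30 min
Tue: 7:41 AM–11:54 AM = 4 h 13 min → rounds to 4 h 12 min
Total credited: 8 h 42 min.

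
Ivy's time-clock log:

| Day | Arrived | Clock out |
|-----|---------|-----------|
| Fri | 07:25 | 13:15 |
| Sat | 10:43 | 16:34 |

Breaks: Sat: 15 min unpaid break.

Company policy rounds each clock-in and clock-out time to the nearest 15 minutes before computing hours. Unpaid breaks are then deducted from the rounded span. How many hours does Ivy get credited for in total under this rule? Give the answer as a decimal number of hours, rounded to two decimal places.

11.25 hours

Fri: in 07:25→07:30, out 13:15→13:15; 5 h 45 min
Sat: in 10:43→10:45, out 16:34→16:30; 5 h 45 min − 15 min = 5 h 30 min
Total credited: 11 h 15 min.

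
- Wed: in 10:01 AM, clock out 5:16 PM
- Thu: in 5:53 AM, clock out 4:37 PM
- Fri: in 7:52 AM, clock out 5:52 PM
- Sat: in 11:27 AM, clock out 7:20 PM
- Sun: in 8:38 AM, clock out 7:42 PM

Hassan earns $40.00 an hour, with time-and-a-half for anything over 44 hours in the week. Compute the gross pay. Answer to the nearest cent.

Wed: 10:01 AM–5:16 PM = 7 h 15 min
Thu: 5:53 AM–4:37 PM = 10 h 44 min
Fri: 7:52 AM–5:52 PM = 10 h 0 min
Sat: 11:27 AM–7:20 PM = 7 h 53 min
Sun: 8:38 AM–7:42 PM = 11 h 4 min
Total worked: 46 h 56 min = 2816 min.
Regular 44 h 0 min = 2640 min at $40.00/h; overtime 2 h 56 min = 176 min at $60.00/h.
Pay = (2640 × $40.00 + 176 × $60.00) ÷ 60 = $1936.00.

$1936.00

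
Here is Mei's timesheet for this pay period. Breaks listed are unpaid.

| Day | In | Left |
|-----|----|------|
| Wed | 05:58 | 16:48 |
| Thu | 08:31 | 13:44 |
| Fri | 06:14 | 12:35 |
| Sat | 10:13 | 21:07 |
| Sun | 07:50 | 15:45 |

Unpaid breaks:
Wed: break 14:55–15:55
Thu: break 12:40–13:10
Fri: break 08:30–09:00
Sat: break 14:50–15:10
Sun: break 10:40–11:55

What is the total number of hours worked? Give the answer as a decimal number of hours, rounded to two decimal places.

37.63 hours

Wed: 05:58–16:48 = 10 h 50 min; less 60 min break → 9 h 50 min
Thu: 08:31–13:44 = 5 h 13 min; less 30 min break → 4 h 43 min
Fri: 06:14–12:35 = 6 h 21 min; less 30 min break → 5 h 51 min
Sat: 10:13–21:07 = 10 h 54 min; less 20 min break → 10 h 34 min
Sun: 07:50–15:45 = 7 h 55 min; less 75 min break → 6 h 40 min
Total: 9 h 50 min + 4 h 43 min + 5 h 51 min + 10 h 34 min + 6 h 40 min = 37 h 38 min.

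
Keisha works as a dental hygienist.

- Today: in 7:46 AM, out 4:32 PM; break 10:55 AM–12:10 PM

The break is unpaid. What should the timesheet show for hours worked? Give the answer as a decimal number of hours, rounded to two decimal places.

7.52 hours

Today: 7:46 AM–4:32 PM = 8 h 46 min; less 75 min break → 7 h 31 min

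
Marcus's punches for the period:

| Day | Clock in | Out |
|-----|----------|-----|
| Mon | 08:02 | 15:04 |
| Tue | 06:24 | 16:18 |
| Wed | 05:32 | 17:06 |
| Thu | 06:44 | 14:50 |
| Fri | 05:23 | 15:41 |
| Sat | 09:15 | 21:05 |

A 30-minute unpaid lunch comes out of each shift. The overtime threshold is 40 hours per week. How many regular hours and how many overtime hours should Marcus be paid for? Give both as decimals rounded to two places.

Regular 40.00 hours, overtime 15.73 hours

Mon: 08:02–15:04 = 7 h 2 min; less 30 min break → 6 h 32 min
Tue: 06:24–16:18 = 9 h 54 min; less 30 min break → 9 h 24 min
Wed: 05:32–17:06 = 11 h 34 min; less 30 min break → 11 h 4 min
Thu: 06:44–14:50 = 8 h 6 min; less 30 min break → 7 h 36 min
Fri: 05:23–15:41 = 10 h 18 min; less 30 min break → 9 h 48 min
Sat: 09:15–21:05 = 11 h 50 min; less 30 min break → 11 h 20 min
Total worked: 55 h 44 min = 55.73 h.
Threshold 40 h → overtime 15 h 44 min, regular 40 h 0 min.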